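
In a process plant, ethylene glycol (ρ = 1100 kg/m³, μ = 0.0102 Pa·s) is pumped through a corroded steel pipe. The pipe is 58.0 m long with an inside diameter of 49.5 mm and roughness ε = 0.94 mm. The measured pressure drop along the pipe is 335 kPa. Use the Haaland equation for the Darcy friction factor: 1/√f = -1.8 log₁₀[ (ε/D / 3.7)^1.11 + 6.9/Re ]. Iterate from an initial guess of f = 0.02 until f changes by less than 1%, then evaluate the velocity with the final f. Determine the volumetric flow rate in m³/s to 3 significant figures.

Q ≈ 0.00621 m³/s

Rearranging Darcy-Weisbach: V = √(2·ΔP·D/(f·L·ρ)). With ε/D = 0.00094/0.0495 = 0.019, iterate starting from f = 0.02:
  f = 0.02 → V = √(2·3.35e+05·0.0495/(0.02·58·1100)) = 5.098 m/s; Re = ρVD/μ = 2.722e+04; f → 0.04919
  f = 0.04919 → V = 3.251 m/s; Re = 1.735e+04; f → 0.04997
  f = 0.04997 → V = 3.225 m/s; Re = 1.722e+04; f → 0.04999
Converged (Δf/f < 1%). With the final f = 0.04999: V = √(2·3.35e+05·0.0495/(0.04999·58·1100)) = 3.225 m/s.
Q = V·A = 3.225·(π/4·0.0495²) = 0.006206 m³/s = 0.00621 m³/s.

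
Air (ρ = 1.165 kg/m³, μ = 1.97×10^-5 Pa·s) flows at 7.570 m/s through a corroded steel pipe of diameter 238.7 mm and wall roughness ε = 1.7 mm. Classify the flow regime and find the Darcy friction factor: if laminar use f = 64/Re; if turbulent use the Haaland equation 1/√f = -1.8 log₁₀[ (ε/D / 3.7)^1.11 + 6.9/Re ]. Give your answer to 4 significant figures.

f ≈ 0.03461

Re = ρVD/μ = 1.165·7.57·0.2387/1.97e-05 = 1.069e+05.
Re > 4000 → turbulent. ε/D = 0.0017/0.2387 = 0.00712; Haaland: 1/√f = -1.8 log₁₀[0.000968 + 6.46e-05] = 5.375, so f = 0.03461.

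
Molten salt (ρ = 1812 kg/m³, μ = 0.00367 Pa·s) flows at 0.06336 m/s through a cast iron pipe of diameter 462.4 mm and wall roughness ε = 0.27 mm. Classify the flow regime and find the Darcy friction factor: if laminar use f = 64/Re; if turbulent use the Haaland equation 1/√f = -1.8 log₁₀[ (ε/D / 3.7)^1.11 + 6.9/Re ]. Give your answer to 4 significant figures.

Re = ρVD/μ = 1812·0.06336·0.4624/0.00367 = 1.447e+04.
Re > 4000 → turbulent. ε/D = 0.00027/0.4624 = 0.000584; Haaland: 1/√f = -1.8 log₁₀[6.02e-05 + 0.000477] = 5.886, so f = 0.02887.

f ≈ 0.02887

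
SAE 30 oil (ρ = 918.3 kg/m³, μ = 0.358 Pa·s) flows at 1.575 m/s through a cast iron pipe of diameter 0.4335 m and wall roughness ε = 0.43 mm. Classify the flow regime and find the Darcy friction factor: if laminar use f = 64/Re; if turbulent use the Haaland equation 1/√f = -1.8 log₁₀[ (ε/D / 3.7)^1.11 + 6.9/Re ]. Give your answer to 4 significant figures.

Re = ρVD/μ = 918.3·1.575·0.4335/0.358 = 1751.
Re < 2300 → laminar, so f = 64/Re = 0.03654 (roughness is irrelevant in laminar flow).

f ≈ 0.03654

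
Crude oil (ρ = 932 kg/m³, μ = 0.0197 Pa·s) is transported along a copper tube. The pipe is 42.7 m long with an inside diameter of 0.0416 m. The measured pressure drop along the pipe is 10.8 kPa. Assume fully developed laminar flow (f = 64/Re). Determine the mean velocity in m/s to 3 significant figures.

For laminar flow, f = 64/Re with Re = ρVD/μ, so Darcy-Weisbach reduces to ΔP = 32μLV/D². Solving for V: V = ΔP·D²/(32μL) = 1.08e+04·(0.0416)²/(32·0.0197·42.7) = 0.6943 m/s.
Check: Re = ρVD/μ = 932·0.6943·0.0416/0.0197 = 1366 < 2300, so the laminar assumption holds.

V ≈ 0.694 m/s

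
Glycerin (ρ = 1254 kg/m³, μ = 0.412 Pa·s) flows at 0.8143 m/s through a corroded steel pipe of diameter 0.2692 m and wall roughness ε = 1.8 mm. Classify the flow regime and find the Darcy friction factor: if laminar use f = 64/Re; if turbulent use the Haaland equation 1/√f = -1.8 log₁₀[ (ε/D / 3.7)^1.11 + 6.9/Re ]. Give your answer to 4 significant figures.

f ≈ 0.09592

Re = ρVD/μ = 1254·0.8143·0.2692/0.412 = 667.2.
Re < 2300 → laminar, so f = 64/Re = 0.09592 (roughness is irrelevant in laminar flow).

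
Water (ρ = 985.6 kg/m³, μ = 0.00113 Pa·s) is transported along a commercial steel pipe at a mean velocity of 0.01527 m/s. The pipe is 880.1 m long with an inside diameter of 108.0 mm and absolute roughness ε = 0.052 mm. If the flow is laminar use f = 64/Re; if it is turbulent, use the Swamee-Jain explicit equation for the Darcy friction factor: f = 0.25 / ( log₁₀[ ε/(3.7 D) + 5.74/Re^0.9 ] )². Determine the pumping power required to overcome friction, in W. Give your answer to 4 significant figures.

Reynolds number Re = ρVD/μ = 985.6 · 0.01527 · 0.108 / 0.00113 = 1438.
Re < 2300 → laminar flow, so f = 64/Re = 64/1438 = 0.04449 (the turbulent correlation is not needed).
Darcy-Weisbach: ΔP = f(L/D)(ρV²/2) = 0.04449·(880.1/0.108)·(985.6·0.01527²/2) = 0.04449·8149·0.1149 = 41.66 Pa.
Q = V·A = 0.01527·0.009161 = 0.0001399 m³/s.
Pumping power P = QΔP = 0.0001399·41.66 = 0.0058281 W = 0.005828 W.

P ≈ 0.005828 W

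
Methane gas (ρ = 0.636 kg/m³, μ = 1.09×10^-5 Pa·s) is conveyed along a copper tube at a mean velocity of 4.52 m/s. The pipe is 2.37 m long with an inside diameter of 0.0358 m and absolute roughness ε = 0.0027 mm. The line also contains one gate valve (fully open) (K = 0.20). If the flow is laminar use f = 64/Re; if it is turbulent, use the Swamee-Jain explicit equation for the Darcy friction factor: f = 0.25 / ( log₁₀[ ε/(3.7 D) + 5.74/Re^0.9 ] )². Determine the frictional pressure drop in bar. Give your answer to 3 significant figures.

ΔP ≈ 1.49×10^-4 bar

Reynolds number Re = ρVD/μ = 0.636 · 4.52 · 0.0358 / 1.09e-05 = 9442.
Re > 4000 → turbulent. Relative roughness ε/D = 2.7e-06/0.0358 = 7.54e-05. Swamee-Jain: f = 0.25/(log₁₀[7.54e-05/3.7 + 5.74/9442^0.9])² = 0.25/(log₁₀[2.04e-05 + 0.00152])² = 0.25/(-2.813)² = 0.0316.
Total minor-loss coefficient ΣK = 1·0.2 = 0.2.
ΔP = [f·L/D + ΣK]·(ρV²/2) = [0.0316·2.37/0.0358 + 0.2]·(0.636·4.52²/2) = [2.092 + 0.2]·6.497 = 14.89 Pa.
ΔP = 14.89 Pa = 1.49×10^-4 bar.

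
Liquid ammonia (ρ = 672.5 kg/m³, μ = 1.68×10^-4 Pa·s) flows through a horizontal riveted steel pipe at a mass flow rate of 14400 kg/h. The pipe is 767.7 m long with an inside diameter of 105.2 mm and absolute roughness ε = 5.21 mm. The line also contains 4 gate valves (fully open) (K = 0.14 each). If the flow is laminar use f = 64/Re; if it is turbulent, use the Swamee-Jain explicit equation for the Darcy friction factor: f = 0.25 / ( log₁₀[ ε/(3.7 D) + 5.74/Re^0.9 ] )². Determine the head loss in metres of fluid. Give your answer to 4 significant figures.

ṁ = 14400 kg/h = 14400/3600 = 4 kg/s.
A = πD²/4 = π(0.1052)²/4 = 0.008692 m²; mean velocity V = ṁ/(ρA) = 4/(672.5 · 0.008692) = 0.6843 m/s.
Reynolds number Re = ρVD/μ = 672.5 · 0.6843 · 0.1052 / 0.000168 = 2.882e+05.
Re > 4000 → turbulent. Relative roughness ε/D = 0.00521/0.1052 = 0.0495. Swamee-Jain: f = 0.25/(log₁₀[0.0495/3.7 + 5.74/2.882e+05^0.9])² = 0.25/(log₁₀[0.0134 + 7e-05])² = 0.25/(-1.871)² = 0.07141.
Total minor-loss coefficient ΣK = 4·0.14 = 0.56.
ΔP = [f·L/D + ΣK]·(ρV²/2) = [0.07141·767.7/0.1052 + 0.56]·(672.5·0.6843²/2) = [521.1 + 0.56]·157.5 = 8.214e+04 Pa.
Head loss h_f = ΔP/(ρg) = 8.214e+04/(672.5·9.81) = 12.45 m.

h_f ≈ 12.45 m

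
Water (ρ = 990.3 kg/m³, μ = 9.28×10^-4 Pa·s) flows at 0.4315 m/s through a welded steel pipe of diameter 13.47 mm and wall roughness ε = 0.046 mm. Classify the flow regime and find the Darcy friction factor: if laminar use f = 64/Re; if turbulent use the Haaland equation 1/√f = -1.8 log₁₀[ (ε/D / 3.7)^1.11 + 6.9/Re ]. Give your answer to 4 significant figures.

Re = ρVD/μ = 990.3·0.4315·0.01347/0.000928 = 6203.
Re > 4000 → turbulent. ε/D = 4.6e-05/0.01347 = 0.00341; Haaland: 1/√f = -1.8 log₁₀[0.000428 + 0.00111] = 5.062, so f = 0.03902.

f ≈ 0.03902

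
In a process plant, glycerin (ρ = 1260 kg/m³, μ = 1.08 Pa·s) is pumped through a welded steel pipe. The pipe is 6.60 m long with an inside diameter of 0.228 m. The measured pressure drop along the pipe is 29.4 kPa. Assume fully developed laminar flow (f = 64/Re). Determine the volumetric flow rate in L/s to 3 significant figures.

For laminar flow, f = 64/Re with Re = ρVD/μ, so Darcy-Weisbach reduces to ΔP = 32μLV/D². Solving for V: V = ΔP·D²/(32μL) = 2.94e+04·(0.228)²/(32·1.08·6.6) = 6.7 m/s.
Check: Re = ρVD/μ = 1260·6.7·0.228/1.08 = 1782 < 2300, so the laminar assumption holds.
Q = V·A = 6.7·(π/4·0.228²) = 0.2736 m³/s = 274 L/s.

Q ≈ 274 L/s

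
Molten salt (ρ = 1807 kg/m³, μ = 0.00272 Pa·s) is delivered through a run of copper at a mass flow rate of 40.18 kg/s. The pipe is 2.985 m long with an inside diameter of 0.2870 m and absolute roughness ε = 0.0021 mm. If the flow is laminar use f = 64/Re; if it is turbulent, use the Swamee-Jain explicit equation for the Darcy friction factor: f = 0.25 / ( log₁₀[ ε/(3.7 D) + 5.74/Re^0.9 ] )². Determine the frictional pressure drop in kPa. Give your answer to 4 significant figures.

A = πD²/4 = π(0.287)²/4 = 0.06469 m²; mean velocity V = ṁ/(ρA) = 40.18/(1807 · 0.06469) = 0.3437 m/s.
Reynolds number Re = ρVD/μ = 1807 · 0.3437 · 0.287 / 0.00272 = 6.553e+04.
Re > 4000 → turbulent. Relative roughness ε/D = 2.1e-06/0.287 = 7.32e-06. Swamee-Jain: f = 0.25/(log₁₀[7.32e-06/3.7 + 5.74/6.553e+04^0.9])² = 0.25/(log₁₀[1.98e-06 + 0.000266])² = 0.25/(-3.573)² = 0.01959.
Darcy-Weisbach: ΔP = f(L/D)(ρV²/2) = 0.01959·(2.985/0.287)·(1807·0.3437²/2) = 0.01959·10.4·106.7 = 21.74 Pa.
ΔP = 21.74 Pa = 0.02174 kPa.

ΔP ≈ 0.02174 kPa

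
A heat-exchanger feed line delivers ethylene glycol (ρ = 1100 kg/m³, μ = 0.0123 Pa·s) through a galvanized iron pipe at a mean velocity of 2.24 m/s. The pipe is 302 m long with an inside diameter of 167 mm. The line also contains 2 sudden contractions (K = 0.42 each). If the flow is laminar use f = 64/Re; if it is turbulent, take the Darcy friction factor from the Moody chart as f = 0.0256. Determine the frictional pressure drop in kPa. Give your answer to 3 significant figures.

ΔP ≈ 130 kPa

Reynolds number Re = ρVD/μ = 1100 · 2.24 · 0.167 / 0.0123 = 3.345e+04.
Re > 4000 → turbulent; use the Moody-chart value f = 0.0256.
Total minor-loss coefficient ΣK = 2·0.42 = 0.84.
ΔP = [f·L/D + ΣK]·(ρV²/2) = [0.0256·302/0.167 + 0.84]·(1100·2.24²/2) = [46.29 + 0.84]·2760 = 1.301e+05 Pa.
ΔP = 1.301e+05 Pa = 130 kPa.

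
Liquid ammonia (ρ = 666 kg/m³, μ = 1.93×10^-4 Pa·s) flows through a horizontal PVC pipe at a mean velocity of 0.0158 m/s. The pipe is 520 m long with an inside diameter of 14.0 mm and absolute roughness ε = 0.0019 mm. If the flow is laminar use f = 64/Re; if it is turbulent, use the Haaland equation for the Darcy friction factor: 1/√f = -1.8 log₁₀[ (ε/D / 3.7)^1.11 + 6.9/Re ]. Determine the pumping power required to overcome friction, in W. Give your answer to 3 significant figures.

P ≈ 6.30×10^-4 W

Reynolds number Re = ρVD/μ = 666 · 0.0158 · 0.014 / 0.000193 = 763.3.
Re < 2300 → laminar flow, so f = 64/Re = 64/763.3 = 0.08385 (the turbulent correlation is not needed).
Darcy-Weisbach: ΔP = f(L/D)(ρV²/2) = 0.08385·(520/0.014)·(666·0.0158²/2) = 0.08385·3.714e+04·0.08313 = 258.9 Pa.
Q = V·A = 0.0158·0.0001539 = 2.432e-06 m³/s.
Pumping power P = QΔP = 2.432e-06·258.9 = 6.297×10^-4 W = 6.30×10^-4 W.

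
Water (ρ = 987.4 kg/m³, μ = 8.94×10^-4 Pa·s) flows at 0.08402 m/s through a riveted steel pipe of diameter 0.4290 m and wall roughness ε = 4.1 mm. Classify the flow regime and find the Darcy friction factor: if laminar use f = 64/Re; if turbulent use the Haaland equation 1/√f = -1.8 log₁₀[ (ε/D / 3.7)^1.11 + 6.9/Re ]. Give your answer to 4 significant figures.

f ≈ 0.03882

Re = ρVD/μ = 987.4·0.08402·0.429/0.000894 = 3.981e+04.
Re > 4000 → turbulent. ε/D = 0.0041/0.429 = 0.00956; Haaland: 1/√f = -1.8 log₁₀[0.00134 + 0.000173] = 5.076, so f = 0.03882.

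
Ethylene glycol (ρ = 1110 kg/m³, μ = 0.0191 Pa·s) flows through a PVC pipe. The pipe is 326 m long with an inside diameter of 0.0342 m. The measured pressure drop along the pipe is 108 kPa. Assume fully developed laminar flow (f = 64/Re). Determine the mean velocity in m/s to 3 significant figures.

V ≈ 0.634 m/s

For laminar flow, f = 64/Re with Re = ρVD/μ, so Darcy-Weisbach reduces to ΔP = 32μLV/D². Solving for V: V = ΔP·D²/(32μL) = 1.08e+05·(0.0342)²/(32·0.0191·326) = 0.634 m/s.
Check: Re = ρVD/μ = 1110·0.634·0.0342/0.0191 = 1260 < 2300, so the laminar assumption holds.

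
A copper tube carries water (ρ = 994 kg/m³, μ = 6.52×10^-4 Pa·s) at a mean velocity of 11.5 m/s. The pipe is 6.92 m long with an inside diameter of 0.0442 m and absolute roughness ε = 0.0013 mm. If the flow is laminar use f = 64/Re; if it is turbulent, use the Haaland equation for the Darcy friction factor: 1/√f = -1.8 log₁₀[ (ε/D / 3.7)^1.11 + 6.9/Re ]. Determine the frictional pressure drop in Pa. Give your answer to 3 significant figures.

Reynolds number Re = ρVD/μ = 994 · 11.5 · 0.0442 / 0.000652 = 7.749e+05.
Re > 4000 → turbulent. Relative roughness ε/D = 1.3e-06/0.0442 = 2.94e-05. Haaland: 1/√f = -1.8 log₁₀[(2.94e-05/3.7)^1.11 + 6.9/7.749e+05] = -1.8 log₁₀[2.18e-06 + 8.9e-06] = 8.919, so f = 0.01257.
Darcy-Weisbach: ΔP = f(L/D)(ρV²/2) = 0.01257·(6.92/0.0442)·(994·11.5²/2) = 0.01257·156.6·6.573e+04 = 1.294e+05 Pa.

ΔP ≈ 129000 Pa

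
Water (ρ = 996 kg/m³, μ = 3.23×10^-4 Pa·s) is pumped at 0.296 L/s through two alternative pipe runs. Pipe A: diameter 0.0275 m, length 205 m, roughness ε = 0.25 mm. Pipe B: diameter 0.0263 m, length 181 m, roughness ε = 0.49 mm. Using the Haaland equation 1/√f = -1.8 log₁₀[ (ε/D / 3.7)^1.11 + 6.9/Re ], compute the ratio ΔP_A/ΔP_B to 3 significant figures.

ΔP_A/ΔP_B ≈ 0.716

Pipe A: V = Q/A = 0.000296/0.000594 = 0.4984 m/s; Re = 4.226e+04; ε/D = 0.00909; Haaland → f = 0.03816; ΔP_A = f(L/D)(ρV²/2) = 3.518e+04 Pa.
Pipe B: V = Q/A = 0.000296/0.0005433 = 0.5449 m/s; Re = 4.419e+04; ε/D = 0.0186; Haaland → f = 0.04832; ΔP_B = f(L/D)(ρV²/2) = 4.917e+04 Pa.
ΔP_A/ΔP_B = 3.518e+04/4.917e+04 = 0.716.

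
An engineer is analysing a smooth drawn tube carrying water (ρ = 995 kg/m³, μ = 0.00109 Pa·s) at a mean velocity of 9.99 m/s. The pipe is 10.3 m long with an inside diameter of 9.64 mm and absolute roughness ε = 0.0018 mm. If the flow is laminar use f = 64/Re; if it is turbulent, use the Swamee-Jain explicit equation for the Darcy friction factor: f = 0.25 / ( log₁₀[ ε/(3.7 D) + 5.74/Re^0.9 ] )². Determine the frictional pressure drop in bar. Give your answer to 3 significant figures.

ΔP ≈ 10.3 bar

Reynolds number Re = ρVD/μ = 995 · 9.99 · 0.00964 / 0.00109 = 8.791e+04.
Re > 4000 → turbulent. Relative roughness ε/D = 1.8e-06/0.00964 = 0.000187. Swamee-Jain: f = 0.25/(log₁₀[0.000187/3.7 + 5.74/8.791e+04^0.9])² = 0.25/(log₁₀[5.05e-05 + 0.000204])² = 0.25/(-3.595)² = 0.01935.
Darcy-Weisbach: ΔP = f(L/D)(ρV²/2) = 0.01935·(10.3/0.00964)·(995·9.99²/2) = 0.01935·1068·4.965e+04 = 1.026e+06 Pa.
ΔP = 1.026e+06 Pa = 10.3 bar.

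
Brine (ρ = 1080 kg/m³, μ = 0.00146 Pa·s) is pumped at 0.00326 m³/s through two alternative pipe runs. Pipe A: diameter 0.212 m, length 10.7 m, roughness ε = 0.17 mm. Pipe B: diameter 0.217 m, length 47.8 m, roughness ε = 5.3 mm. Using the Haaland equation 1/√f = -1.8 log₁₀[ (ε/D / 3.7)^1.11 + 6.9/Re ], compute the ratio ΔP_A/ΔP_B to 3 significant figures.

Pipe A: V = Q/A = 0.00326/0.0353 = 0.09235 m/s; Re = 1.448e+04; ε/D = 0.000802; Haaland → f = 0.02922; ΔP_A = f(L/D)(ρV²/2) = 6.792 Pa.
Pipe B: V = Q/A = 0.00326/0.03698 = 0.08815 m/s; Re = 1.415e+04; ε/D = 0.0244; Haaland → f = 0.05505; ΔP_B = f(L/D)(ρV²/2) = 50.88 Pa.
ΔP_A/ΔP_B = 6.792/50.88 = 0.133.

ΔP_A/ΔP_B ≈ 0.133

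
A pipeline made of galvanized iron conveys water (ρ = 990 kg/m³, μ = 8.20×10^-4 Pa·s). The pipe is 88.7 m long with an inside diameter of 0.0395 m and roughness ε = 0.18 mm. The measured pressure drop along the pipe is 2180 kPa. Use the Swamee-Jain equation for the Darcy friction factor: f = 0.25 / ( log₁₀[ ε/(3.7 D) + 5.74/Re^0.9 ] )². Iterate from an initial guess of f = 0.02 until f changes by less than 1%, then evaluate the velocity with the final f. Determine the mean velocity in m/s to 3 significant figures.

V ≈ 8.10 m/s

Rearranging Darcy-Weisbach: V = √(2·ΔP·D/(f·L·ρ)). With ε/D = 0.00018/0.0395 = 0.00456, iterate starting from f = 0.02:
  f = 0.02 → V = √(2·2.18e+06·0.0395/(0.02·88.7·990)) = 9.903 m/s; Re = ρVD/μ = 4.722e+05; f → 0.02985
  f = 0.02985 → V = 8.106 m/s; Re = 3.866e+05; f → 0.02991
Converged (Δf/f < 1%). With the final f = 0.02991: V = √(2·2.18e+06·0.0395/(0.02991·88.7·990)) = 8.097 m/s.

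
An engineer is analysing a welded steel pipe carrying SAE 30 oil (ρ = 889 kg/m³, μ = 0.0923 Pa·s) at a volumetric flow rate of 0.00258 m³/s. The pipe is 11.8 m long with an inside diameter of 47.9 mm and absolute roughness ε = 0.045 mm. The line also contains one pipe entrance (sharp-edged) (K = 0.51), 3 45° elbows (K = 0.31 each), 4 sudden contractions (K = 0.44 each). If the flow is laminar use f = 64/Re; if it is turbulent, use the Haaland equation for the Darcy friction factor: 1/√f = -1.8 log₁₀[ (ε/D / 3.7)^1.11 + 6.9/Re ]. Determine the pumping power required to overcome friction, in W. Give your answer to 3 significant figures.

P ≈ 63.6 W

Cross-sectional area A = πD²/4 = π(0.0479)²/4 = 0.001802 m²; mean velocity V = Q/A = 0.00258/0.001802 = 1.432 m/s.
Reynolds number Re = ρVD/μ = 889 · 1.432 · 0.0479 / 0.0923 = 660.5.
Re < 2300 → laminar flow, so f = 64/Re = 64/660.5 = 0.09689 (the turbulent correlation is not needed).
Total minor-loss coefficient ΣK = 1·0.51 + 3·0.31 + 4·0.44 = 3.2.
ΔP = [f·L/D + ΣK]·(ρV²/2) = [0.09689·11.8/0.0479 + 3.2]·(889·1.432²/2) = [23.87 + 3.2]·911.1 = 2.466e+04 Pa.
Pumping power P = QΔP = 0.00258·2.466e+04 = 63.63 W = 63.6 W.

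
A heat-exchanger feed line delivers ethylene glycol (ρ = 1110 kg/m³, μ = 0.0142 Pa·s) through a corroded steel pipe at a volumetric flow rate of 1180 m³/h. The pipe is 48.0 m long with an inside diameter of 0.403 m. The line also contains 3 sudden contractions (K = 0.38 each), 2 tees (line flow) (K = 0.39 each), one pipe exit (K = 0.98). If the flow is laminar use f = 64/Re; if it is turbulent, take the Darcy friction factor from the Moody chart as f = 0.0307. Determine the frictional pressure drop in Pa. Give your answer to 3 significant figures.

Q = 1180 m³/h = 1180/3600 = 0.3278 m³/s.
Cross-sectional area A = πD²/4 = π(0.403)²/4 = 0.1276 m²; mean velocity V = Q/A = 0.3278/0.1276 = 2.57 m/s.
Reynolds number Re = ρVD/μ = 1110 · 2.57 · 0.403 / 0.0142 = 8.095e+04.
Re > 4000 → turbulent; use the Moody-chart value f = 0.0307.
Total minor-loss coefficient ΣK = 3·0.38 + 2·0.39 + 1·0.98 = 2.9.
ΔP = [f·L/D + ΣK]·(ρV²/2) = [0.0307·48/0.403 + 2.9]·(1110·2.57²/2) = [3.657 + 2.9]·3665 = 2.403e+04 Pa.

ΔP ≈ 24000 Pa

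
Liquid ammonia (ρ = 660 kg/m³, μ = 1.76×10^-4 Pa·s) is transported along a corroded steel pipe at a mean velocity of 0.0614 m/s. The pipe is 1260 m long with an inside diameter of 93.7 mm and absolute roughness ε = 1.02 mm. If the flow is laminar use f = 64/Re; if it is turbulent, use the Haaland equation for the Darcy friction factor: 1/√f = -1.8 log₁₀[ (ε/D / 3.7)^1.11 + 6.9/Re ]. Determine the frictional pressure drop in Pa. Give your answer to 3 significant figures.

ΔP ≈ 694 Pa

Reynolds number Re = ρVD/μ = 660 · 0.0614 · 0.0937 / 0.000176 = 2.157e+04.
Re > 4000 → turbulent. Relative roughness ε/D = 0.00102/0.0937 = 0.0109. Haaland: 1/√f = -1.8 log₁₀[(0.0109/3.7)^1.11 + 6.9/2.157e+04] = -1.8 log₁₀[0.00155 + 0.00032] = 4.911, so f = 0.04146.
Darcy-Weisbach: ΔP = f(L/D)(ρV²/2) = 0.04146·(1260/0.0937)·(660·0.0614²/2) = 0.04146·1.345e+04·1.244 = 693.7 Pa.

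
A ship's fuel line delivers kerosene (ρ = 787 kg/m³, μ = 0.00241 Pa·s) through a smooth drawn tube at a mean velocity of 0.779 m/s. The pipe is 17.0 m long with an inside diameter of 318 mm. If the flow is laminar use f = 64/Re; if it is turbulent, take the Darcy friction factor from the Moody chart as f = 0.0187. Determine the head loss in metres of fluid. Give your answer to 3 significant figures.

Reynolds number Re = ρVD/μ = 787 · 0.779 · 0.318 / 0.00241 = 8.09e+04.
Re > 4000 → turbulent; use the Moody-chart value f = 0.0187.
Darcy-Weisbach: ΔP = f(L/D)(ρV²/2) = 0.0187·(17/0.318)·(787·0.779²/2) = 0.0187·53.46·238.8 = 238.7 Pa.
Head loss h_f = ΔP/(ρg) = 238.7/(787·9.81) = 0.0309 m.

h_f ≈ 0.0309 m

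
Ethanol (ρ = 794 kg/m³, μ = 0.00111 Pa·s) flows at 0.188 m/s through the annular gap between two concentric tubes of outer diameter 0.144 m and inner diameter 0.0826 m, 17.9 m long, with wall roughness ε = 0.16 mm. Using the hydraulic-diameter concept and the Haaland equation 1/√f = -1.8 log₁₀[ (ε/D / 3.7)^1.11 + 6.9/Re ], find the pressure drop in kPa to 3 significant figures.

Hydraulic diameter D_h = 4A/P = D_o - D_i = 0.144 - 0.0826 = 0.0614 m.
Re = ρVD_h/μ = 794·0.188·0.0614/0.00111 = 8257.
ε/D_h = 0.00016/0.0614 = 0.00261; Haaland gives 1/√f = -1.8 log₁₀[0.000317+0.000836] = 5.289, so f = 0.03575.
ΔP = f(L/D_h)(ρV²/2) = 0.03575·17.9/0.0614·14.03 = 146.2 Pa.
ΔP = 0.146 kPa.

ΔP ≈ 0.146 kPa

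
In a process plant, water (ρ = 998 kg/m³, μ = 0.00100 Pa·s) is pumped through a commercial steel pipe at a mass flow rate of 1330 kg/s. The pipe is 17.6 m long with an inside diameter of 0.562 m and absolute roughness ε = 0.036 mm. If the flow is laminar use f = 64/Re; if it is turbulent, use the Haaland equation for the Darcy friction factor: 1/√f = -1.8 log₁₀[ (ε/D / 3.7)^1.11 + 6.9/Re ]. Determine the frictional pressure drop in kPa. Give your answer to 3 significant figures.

A = πD²/4 = π(0.562)²/4 = 0.2481 m²; mean velocity V = ṁ/(ρA) = 1330/(998 · 0.2481) = 5.372 m/s.
Reynolds number Re = ρVD/μ = 998 · 5.372 · 0.562 / 0.001 = 3.013e+06.
Re > 4000 → turbulent. Relative roughness ε/D = 3.6e-05/0.562 = 6.41e-05. Haaland: 1/√f = -1.8 log₁₀[(6.41e-05/3.7)^1.11 + 6.9/3.013e+06] = -1.8 log₁₀[5.18e-06 + 2.29e-06] = 9.228, so f = 0.01174.
Darcy-Weisbach: ΔP = f(L/D)(ρV²/2) = 0.01174·(17.6/0.562)·(998·5.372²/2) = 0.01174·31.32·1.44e+04 = 5297 Pa.
ΔP = 5297 Pa = 5.30 kPa.

ΔP ≈ 5.30 kPa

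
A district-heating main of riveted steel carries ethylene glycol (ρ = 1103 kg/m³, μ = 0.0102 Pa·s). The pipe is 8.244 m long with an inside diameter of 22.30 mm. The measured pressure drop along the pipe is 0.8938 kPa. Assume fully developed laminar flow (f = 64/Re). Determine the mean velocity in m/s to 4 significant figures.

For laminar flow, f = 64/Re with Re = ρVD/μ, so Darcy-Weisbach reduces to ΔP = 32μLV/D². Solving for V: V = ΔP·D²/(32μL) = 893.8·(0.0223)²/(32·0.0102·8.244) = 0.1652 m/s.
Check: Re = ρVD/μ = 1103·0.1652·0.0223/0.0102 = 398.3 < 2300, so the laminar assumption holds.

V ≈ 0.1652 m/s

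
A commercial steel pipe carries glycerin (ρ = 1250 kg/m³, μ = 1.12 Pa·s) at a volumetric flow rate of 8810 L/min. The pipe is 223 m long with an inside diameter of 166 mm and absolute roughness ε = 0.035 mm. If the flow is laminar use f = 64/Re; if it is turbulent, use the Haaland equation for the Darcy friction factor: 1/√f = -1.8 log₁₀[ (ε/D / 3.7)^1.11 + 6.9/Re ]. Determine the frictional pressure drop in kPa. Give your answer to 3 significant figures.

Q = 8810 L/min = 8810/60000 = 0.1468 m³/s.
Cross-sectional area A = πD²/4 = π(0.166)²/4 = 0.02164 m²; mean velocity V = Q/A = 0.1468/0.02164 = 6.785 m/s.
Reynolds number Re = ρVD/μ = 1250 · 6.785 · 0.166 / 1.12 = 1257.
Re < 2300 → laminar flow, so f = 64/Re = 64/1257 = 0.05092 (the turbulent correlation is not needed).
Darcy-Weisbach: ΔP = f(L/D)(ρV²/2) = 0.05092·(223/0.166)·(1250·6.785²/2) = 0.05092·1343·2.877e+04 = 1.968e+06 Pa.
ΔP = 1.968e+06 Pa = 1970 kPa.

ΔP ≈ 1970 kPa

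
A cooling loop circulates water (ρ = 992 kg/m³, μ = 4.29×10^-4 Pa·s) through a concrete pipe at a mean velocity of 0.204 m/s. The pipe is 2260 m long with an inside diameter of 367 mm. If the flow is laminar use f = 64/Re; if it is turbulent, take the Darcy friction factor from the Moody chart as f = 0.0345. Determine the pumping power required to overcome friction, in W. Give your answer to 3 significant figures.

Reynolds number Re = ρVD/μ = 992 · 0.204 · 0.367 / 0.000429 = 1.731e+05.
Re > 4000 → turbulent; use the Moody-chart value f = 0.0345.
Darcy-Weisbach: ΔP = f(L/D)(ρV²/2) = 0.0345·(2260/0.367)·(992·0.204²/2) = 0.0345·6158·20.64 = 4385 Pa.
Q = V·A = 0.204·0.1058 = 0.02158 m³/s.
Pumping power P = QΔP = 0.02158·4385 = 94.64 W = 94.6 W.

P ≈ 94.6 W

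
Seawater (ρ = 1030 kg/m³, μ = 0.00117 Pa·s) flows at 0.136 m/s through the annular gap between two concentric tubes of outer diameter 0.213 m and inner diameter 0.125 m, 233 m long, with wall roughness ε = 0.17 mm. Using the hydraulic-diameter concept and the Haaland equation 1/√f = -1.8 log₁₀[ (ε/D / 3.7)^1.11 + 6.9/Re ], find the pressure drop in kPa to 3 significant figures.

Hydraulic diameter D_h = 4A/P = D_o - D_i = 0.213 - 0.125 = 0.088 m.
Re = ρVD_h/μ = 1030·0.136·0.088/0.00117 = 1.054e+04.
ε/D_h = 0.00017/0.088 = 0.00193; Haaland gives 1/√f = -1.8 log₁₀[0.000227+0.000655] = 5.498, so f = 0.03308.
ΔP = f(L/D_h)(ρV²/2) = 0.03308·233/0.088·9.525 = 834.4 Pa.
ΔP = 0.834 kPa.

ΔP ≈ 0.834 kPa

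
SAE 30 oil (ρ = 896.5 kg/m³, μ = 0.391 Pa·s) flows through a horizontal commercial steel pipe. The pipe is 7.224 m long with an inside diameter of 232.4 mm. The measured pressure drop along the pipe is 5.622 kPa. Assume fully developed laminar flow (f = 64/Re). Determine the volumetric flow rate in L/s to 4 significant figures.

Q ≈ 142.5 L/s

For laminar flow, f = 64/Re with Re = ρVD/μ, so Darcy-Weisbach reduces to ΔP = 32μLV/D². Solving for V: V = ΔP·D²/(32μL) = 5622·(0.2324)²/(32·0.391·7.224) = 3.359 m/s.
Check: Re = ρVD/μ = 896.5·3.359·0.2324/0.391 = 1790 < 2300, so the laminar assumption holds.
Q = V·A = 3.359·(π/4·0.2324²) = 0.1425 m³/s = 142.5 L/s.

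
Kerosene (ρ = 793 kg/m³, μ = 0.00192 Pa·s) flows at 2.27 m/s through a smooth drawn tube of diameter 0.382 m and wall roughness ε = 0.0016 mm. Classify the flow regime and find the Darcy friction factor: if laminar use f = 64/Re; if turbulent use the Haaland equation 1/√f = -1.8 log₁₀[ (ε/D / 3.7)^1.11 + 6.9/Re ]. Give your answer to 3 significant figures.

Re = ρVD/μ = 793·2.27·0.382/0.00192 = 3.581e+05.
Re > 4000 → turbulent. ε/D = 1.6e-06/0.382 = 4.19e-06; Haaland: 1/√f = -1.8 log₁₀[2.51e-07 + 1.93e-05] = 8.477, so f = 0.01392.

f ≈ 0.0139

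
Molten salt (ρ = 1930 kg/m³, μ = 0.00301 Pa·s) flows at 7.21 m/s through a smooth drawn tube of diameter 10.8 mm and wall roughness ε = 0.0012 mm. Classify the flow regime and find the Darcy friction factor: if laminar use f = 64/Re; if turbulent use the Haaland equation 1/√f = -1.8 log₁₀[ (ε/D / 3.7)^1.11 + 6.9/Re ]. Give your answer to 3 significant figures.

f ≈ 0.0210

Re = ρVD/μ = 1930·7.21·0.0108/0.00301 = 4.993e+04.
Re > 4000 → turbulent. ε/D = 1.2e-06/0.0108 = 0.000111; Haaland: 1/√f = -1.8 log₁₀[9.55e-06 + 0.000138] = 6.895, so f = 0.02104.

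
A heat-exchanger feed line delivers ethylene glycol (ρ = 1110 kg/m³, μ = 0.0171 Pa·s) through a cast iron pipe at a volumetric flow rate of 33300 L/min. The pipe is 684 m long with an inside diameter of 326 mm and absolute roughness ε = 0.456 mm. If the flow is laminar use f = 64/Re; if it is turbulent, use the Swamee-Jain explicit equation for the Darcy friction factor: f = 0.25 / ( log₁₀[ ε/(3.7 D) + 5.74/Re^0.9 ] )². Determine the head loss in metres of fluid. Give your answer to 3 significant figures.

h_f ≈ 109 m

Q = 33300 L/min = 33300/60000 = 0.555 m³/s.
Cross-sectional area A = πD²/4 = π(0.326)²/4 = 0.08347 m²; mean velocity V = Q/A = 0.555/0.08347 = 6.649 m/s.
Reynolds number Re = ρVD/μ = 1110 · 6.649 · 0.326 / 0.0171 = 1.407e+05.
Re > 4000 → turbulent. Relative roughness ε/D = 0.000456/0.326 = 0.0014. Swamee-Jain: f = 0.25/(log₁₀[0.0014/3.7 + 5.74/1.407e+05^0.9])² = 0.25/(log₁₀[0.000378 + 0.000133])² = 0.25/(-3.291)² = 0.02308.
Darcy-Weisbach: ΔP = f(L/D)(ρV²/2) = 0.02308·(684/0.326)·(1110·6.649²/2) = 0.02308·2098·2.454e+04 = 1.188e+06 Pa.
Head loss h_f = ΔP/(ρg) = 1.188e+06/(1110·9.81) = 109 m.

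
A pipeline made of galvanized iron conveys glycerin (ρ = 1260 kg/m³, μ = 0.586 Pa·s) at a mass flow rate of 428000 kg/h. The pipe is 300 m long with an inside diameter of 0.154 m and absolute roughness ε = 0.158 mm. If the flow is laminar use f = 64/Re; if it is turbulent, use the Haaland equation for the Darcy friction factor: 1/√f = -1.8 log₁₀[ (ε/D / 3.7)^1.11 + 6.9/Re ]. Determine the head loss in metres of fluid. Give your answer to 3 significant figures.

ṁ = 428000 kg/h = 428000/3600 = 118.9 kg/s.
A = πD²/4 = π(0.154)²/4 = 0.01863 m²; mean velocity V = ṁ/(ρA) = 118.9/(1260 · 0.01863) = 5.066 m/s.
Reynolds number Re = ρVD/μ = 1260 · 5.066 · 0.154 / 0.586 = 1677.
Re < 2300 → laminar flow, so f = 64/Re = 64/1677 = 0.03815 (the turbulent correlation is not needed).
Darcy-Weisbach: ΔP = f(L/D)(ρV²/2) = 0.03815·(300/0.154)·(1260·5.066²/2) = 0.03815·1948·1.617e+04 = 1.202e+06 Pa.
Head loss h_f = ΔP/(ρg) = 1.202e+06/(1260·9.81) = 97.2 m.

h_f ≈ 97.2 m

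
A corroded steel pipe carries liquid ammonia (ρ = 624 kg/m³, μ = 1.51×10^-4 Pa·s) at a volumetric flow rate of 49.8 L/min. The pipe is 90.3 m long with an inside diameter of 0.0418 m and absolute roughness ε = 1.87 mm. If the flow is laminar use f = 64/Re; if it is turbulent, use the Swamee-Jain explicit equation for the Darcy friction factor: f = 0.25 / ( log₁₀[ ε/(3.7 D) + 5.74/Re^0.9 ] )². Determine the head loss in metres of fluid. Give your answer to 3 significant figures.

h_f ≈ 2.76 m

Q = 49.8 L/min = 49.8/60000 = 0.00083 m³/s.
Cross-sectional area A = πD²/4 = π(0.0418)²/4 = 0.001372 m²; mean velocity V = Q/A = 0.00083/0.001372 = 0.6048 m/s.
Reynolds number Re = ρVD/μ = 624 · 0.6048 · 0.0418 / 0.000151 = 1.045e+05.
Re > 4000 → turbulent. Relative roughness ε/D = 0.00187/0.0418 = 0.0447. Swamee-Jain: f = 0.25/(log₁₀[0.0447/3.7 + 5.74/1.045e+05^0.9])² = 0.25/(log₁₀[0.0121 + 0.000174])² = 0.25/(-1.911)² = 0.06843.
Darcy-Weisbach: ΔP = f(L/D)(ρV²/2) = 0.06843·(90.3/0.0418)·(624·0.6048²/2) = 0.06843·2160·114.1 = 1.687e+04 Pa.
Head loss h_f = ΔP/(ρg) = 1.687e+04/(624·9.81) = 2.76 m.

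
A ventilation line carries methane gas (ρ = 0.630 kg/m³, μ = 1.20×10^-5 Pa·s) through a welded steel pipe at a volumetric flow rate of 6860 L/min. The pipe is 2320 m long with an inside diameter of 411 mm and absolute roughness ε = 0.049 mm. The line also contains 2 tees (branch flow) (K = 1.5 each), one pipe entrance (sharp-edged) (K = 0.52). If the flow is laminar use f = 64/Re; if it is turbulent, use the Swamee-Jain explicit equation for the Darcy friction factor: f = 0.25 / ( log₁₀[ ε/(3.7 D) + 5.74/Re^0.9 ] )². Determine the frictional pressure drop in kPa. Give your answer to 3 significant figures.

Q = 6860 L/min = 6860/60000 = 0.1143 m³/s.
Cross-sectional area A = πD²/4 = π(0.411)²/4 = 0.1327 m²; mean velocity V = Q/A = 0.1143/0.1327 = 0.8618 m/s.
Reynolds number Re = ρVD/μ = 0.63 · 0.8618 · 0.411 / 1.2e-05 = 1.86e+04.
Re > 4000 → turbulent. Relative roughness ε/D = 4.9e-05/0.411 = 0.000119. Swamee-Jain: f = 0.25/(log₁₀[0.000119/3.7 + 5.74/1.86e+04^0.9])² = 0.25/(log₁₀[3.22e-05 + 0.000825])² = 0.25/(-3.067)² = 0.02658.
Total minor-loss coefficient ΣK = 2·1.5 + 1·0.52 = 3.52.
ΔP = [f·L/D + ΣK]·(ρV²/2) = [0.02658·2320/0.411 + 3.52]·(0.63·0.8618²/2) = [150 + 3.52]·0.2339 = 35.92 Pa.
ΔP = 35.92 Pa = 0.0359 kPa.

ΔP ≈ 0.0359 kPa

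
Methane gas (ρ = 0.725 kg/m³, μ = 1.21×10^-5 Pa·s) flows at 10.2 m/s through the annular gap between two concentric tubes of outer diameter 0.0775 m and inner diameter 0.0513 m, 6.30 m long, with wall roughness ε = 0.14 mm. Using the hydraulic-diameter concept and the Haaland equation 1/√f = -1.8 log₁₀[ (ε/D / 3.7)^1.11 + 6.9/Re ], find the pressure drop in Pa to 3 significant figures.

ΔP ≈ 323 Pa

Hydraulic diameter D_h = 4A/P = D_o - D_i = 0.0775 - 0.0513 = 0.0262 m.
Re = ρVD_h/μ = 0.725·10.2·0.0262/1.21e-05 = 1.601e+04.
ε/D_h = 0.00014/0.0262 = 0.00534; Haaland gives 1/√f = -1.8 log₁₀[0.000703+0.000431] = 5.301, so f = 0.03558.
ΔP = f(L/D_h)(ρV²/2) = 0.03558·6.3/0.0262·37.71 = 322.7 Pa.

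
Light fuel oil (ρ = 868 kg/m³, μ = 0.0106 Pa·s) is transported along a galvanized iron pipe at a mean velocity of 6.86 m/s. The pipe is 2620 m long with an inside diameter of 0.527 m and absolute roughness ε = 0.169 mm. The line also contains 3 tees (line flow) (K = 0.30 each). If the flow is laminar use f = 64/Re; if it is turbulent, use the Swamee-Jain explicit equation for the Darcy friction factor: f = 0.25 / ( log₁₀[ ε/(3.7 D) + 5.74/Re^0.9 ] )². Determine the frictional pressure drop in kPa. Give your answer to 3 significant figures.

Reynolds number Re = ρVD/μ = 868 · 6.86 · 0.527 / 0.0106 = 2.96e+05.
Re > 4000 → turbulent. Relative roughness ε/D = 0.000169/0.527 = 0.000321. Swamee-Jain: f = 0.25/(log₁₀[0.000321/3.7 + 5.74/2.96e+05^0.9])² = 0.25/(log₁₀[8.67e-05 + 6.83e-05])² = 0.25/(-3.81)² = 0.01723.
Total minor-loss coefficient ΣK = 3·0.3 = 0.9.
ΔP = [f·L/D + ΣK]·(ρV²/2) = [0.01723·2620/0.527 + 0.9]·(868·6.86²/2) = [85.64 + 0.9]·2.042e+04 = 1.767e+06 Pa.
ΔP = 1.767e+06 Pa = 1770 kPa.

ΔP ≈ 1770 kPa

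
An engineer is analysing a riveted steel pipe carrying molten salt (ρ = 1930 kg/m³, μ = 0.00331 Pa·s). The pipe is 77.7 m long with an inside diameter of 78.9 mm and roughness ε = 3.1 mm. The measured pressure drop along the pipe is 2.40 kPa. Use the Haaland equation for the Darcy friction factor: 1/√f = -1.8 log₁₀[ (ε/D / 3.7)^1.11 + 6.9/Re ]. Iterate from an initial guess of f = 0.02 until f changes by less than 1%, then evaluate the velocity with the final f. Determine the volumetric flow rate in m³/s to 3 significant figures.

Rearranging Darcy-Weisbach: V = √(2·ΔP·D/(f·L·ρ)). With ε/D = 0.0031/0.0789 = 0.0393, iterate starting from f = 0.02:
  f = 0.02 → V = √(2·2400·0.0789/(0.02·77.7·1930)) = 0.3553 m/s; Re = ρVD/μ = 1.635e+04; f → 0.06594
  f = 0.06594 → V = 0.1957 m/s; Re = 9003; f → 0.06726
  f = 0.06726 → V = 0.1938 m/s; Re = 8915; f → 0.06728
Converged (Δf/f < 1%). With the final f = 0.06728: V = √(2·2400·0.0789/(0.06728·77.7·1930)) = 0.1937 m/s.
Q = V·A = 0.1937·(π/4·0.0789²) = 0.0009472 m³/s = 9.47×10^-4 m³/s.

Q ≈ 9.47×10^-4 m³/s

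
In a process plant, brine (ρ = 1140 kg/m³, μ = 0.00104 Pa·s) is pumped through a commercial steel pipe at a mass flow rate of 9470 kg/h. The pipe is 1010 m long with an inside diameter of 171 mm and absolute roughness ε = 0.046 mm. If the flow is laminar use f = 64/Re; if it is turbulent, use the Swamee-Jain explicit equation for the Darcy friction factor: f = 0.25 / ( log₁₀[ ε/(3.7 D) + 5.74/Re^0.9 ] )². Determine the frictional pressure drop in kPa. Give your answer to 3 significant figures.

ṁ = 9470 kg/h = 9470/3600 = 2.631 kg/s.
A = πD²/4 = π(0.171)²/4 = 0.02297 m²; mean velocity V = ṁ/(ρA) = 2.631/(1140 · 0.02297) = 0.1005 m/s.
Reynolds number Re = ρVD/μ = 1140 · 0.1005 · 0.171 / 0.00104 = 1.883e+04.
Re > 4000 → turbulent. Relative roughness ε/D = 4.6e-05/0.171 = 0.000269. Swamee-Jain: f = 0.25/(log₁₀[0.000269/3.7 + 5.74/1.883e+04^0.9])² = 0.25/(log₁₀[7.27e-05 + 0.000816])² = 0.25/(-3.051)² = 0.02685.
Darcy-Weisbach: ΔP = f(L/D)(ρV²/2) = 0.02685·(1010/0.171)·(1140·0.1005²/2) = 0.02685·5906·5.754 = 912.5 Pa.
ΔP = 912.5 Pa = 0.913 kPa.

ΔP ≈ 0.913 kPa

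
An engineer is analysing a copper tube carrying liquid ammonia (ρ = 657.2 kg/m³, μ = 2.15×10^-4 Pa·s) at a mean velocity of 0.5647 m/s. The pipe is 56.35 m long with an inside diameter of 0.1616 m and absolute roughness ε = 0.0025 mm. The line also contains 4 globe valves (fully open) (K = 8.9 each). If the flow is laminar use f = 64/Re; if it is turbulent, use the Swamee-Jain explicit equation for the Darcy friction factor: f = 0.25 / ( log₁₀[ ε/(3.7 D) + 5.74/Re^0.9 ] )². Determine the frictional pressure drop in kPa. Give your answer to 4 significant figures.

Reynolds number Re = ρVD/μ = 657.2 · 0.5647 · 0.1616 / 0.000215 = 2.789e+05.
Re > 4000 → turbulent. Relative roughness ε/D = 2.5e-06/0.1616 = 1.55e-05. Swamee-Jain: f = 0.25/(log₁₀[1.55e-05/3.7 + 5.74/2.789e+05^0.9])² = 0.25/(log₁₀[4.18e-06 + 7.21e-05])² = 0.25/(-4.118)² = 0.01475.
Total minor-loss coefficient ΣK = 4·8.9 = 35.6.
ΔP = [f·L/D + ΣK]·(ρV²/2) = [0.01475·56.35/0.1616 + 35.6]·(657.2·0.5647²/2) = [5.142 + 35.6]·104.8 = 4269 Pa.
ΔP = 4269 Pa = 4.269 kPa.

ΔP ≈ 4.269 kPa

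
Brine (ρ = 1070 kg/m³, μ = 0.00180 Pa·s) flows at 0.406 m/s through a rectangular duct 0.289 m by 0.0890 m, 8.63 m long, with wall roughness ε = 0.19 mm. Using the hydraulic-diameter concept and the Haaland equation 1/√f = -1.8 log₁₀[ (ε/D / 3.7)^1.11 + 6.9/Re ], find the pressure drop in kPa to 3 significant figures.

ΔP ≈ 0.146 kPa

Hydraulic diameter D_h = 4A/P = 4·(0.289·0.089)/(2·(0.289+0.089)) = 0.1029/0.756 = 0.1361 m.
Re = ρVD_h/μ = 1070·0.406·0.1361/0.0018 = 3.284e+04.
ε/D_h = 0.00019/0.1361 = 0.0014; Haaland gives 1/√f = -1.8 log₁₀[0.000159+0.00021] = 6.18, so f = 0.02618.
ΔP = f(L/D_h)(ρV²/2) = 0.02618·8.63/0.1361·88.19 = 146.4 Pa.
ΔP = 0.146 kPa.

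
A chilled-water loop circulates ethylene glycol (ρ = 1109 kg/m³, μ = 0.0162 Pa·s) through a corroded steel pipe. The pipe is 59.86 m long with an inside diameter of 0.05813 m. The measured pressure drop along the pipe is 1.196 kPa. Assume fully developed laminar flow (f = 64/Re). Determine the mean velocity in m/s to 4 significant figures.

V ≈ 0.1302 m/s

For laminar flow, f = 64/Re with Re = ρVD/μ, so Darcy-Weisbach reduces to ΔP = 32μLV/D². Solving for V: V = ΔP·D²/(32μL) = 1196·(0.05813)²/(32·0.0162·59.86) = 0.1302 m/s.
Check: Re = ρVD/μ = 1109·0.1302·0.05813/0.0162 = 518.3 < 2300, so the laminar assumption holds.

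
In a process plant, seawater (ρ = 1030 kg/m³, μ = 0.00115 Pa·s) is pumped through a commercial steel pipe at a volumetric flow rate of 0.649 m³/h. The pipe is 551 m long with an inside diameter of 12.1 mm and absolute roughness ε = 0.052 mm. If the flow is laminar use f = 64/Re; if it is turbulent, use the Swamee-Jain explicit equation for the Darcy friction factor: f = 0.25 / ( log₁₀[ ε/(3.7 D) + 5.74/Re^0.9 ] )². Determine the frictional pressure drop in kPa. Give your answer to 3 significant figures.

Q = 0.649 m³/h = 0.649/3600 = 0.0001803 m³/s.
Cross-sectional area A = πD²/4 = π(0.0121)²/4 = 0.000115 m²; mean velocity V = Q/A = 0.0001803/0.000115 = 1.568 m/s.
Reynolds number Re = ρVD/μ = 1030 · 1.568 · 0.0121 / 0.00115 = 1.699e+04.
Re > 4000 → turbulent. Relative roughness ε/D = 5.2e-05/0.0121 = 0.0043. Swamee-Jain: f = 0.25/(log₁₀[0.0043/3.7 + 5.74/1.699e+04^0.9])² = 0.25/(log₁₀[0.00116 + 0.000895])² = 0.25/(-2.687)² = 0.03463.
Darcy-Weisbach: ΔP = f(L/D)(ρV²/2) = 0.03463·(551/0.0121)·(1030·1.568²/2) = 0.03463·4.554e+04·1266 = 1.996e+06 Pa.
ΔP = 1.996e+06 Pa = 2000 kPa.

ΔP ≈ 2000 kPa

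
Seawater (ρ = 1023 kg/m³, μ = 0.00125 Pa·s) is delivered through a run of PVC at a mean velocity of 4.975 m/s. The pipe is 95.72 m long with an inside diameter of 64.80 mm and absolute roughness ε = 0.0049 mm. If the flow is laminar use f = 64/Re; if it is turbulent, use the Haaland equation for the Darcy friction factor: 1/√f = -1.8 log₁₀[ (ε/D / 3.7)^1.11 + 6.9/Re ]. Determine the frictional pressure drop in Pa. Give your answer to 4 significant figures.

Reynolds number Re = ρVD/μ = 1023 · 4.975 · 0.0648 / 0.00125 = 2.638e+05.
Re > 4000 → turbulent. Relative roughness ε/D = 4.9e-06/0.0648 = 7.56e-05. Haaland: 1/√f = -1.8 log₁₀[(7.56e-05/3.7)^1.11 + 6.9/2.638e+05] = -1.8 log₁₀[6.23e-06 + 2.62e-05] = 8.081, so f = 0.01531.
Darcy-Weisbach: ΔP = f(L/D)(ρV²/2) = 0.01531·(95.72/0.0648)·(1023·4.975²/2) = 0.01531·1477·1.266e+04 = 2.863e+05 Pa.

ΔP ≈ 286300 Pa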